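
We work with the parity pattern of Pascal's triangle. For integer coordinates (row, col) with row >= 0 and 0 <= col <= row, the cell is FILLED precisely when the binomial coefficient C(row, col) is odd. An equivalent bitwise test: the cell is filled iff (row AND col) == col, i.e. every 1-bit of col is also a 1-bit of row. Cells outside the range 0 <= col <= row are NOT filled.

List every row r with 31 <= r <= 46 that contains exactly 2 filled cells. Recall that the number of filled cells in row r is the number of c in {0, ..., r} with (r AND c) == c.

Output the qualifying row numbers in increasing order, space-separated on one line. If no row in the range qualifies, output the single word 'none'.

Answer: 32

Derivation:
Row r has 2^popcount(r) filled cells, so we need popcount(r) = log2(2) = 1.
Scan r = 31..46 and keep those with exactly 1 one-bits:
r=31=11111 popcount=5 -> skip
r=32=100000 popcount=1 -> KEEP
r=33=100001 popcount=2 -> skip
r=34=100010 popcount=2 -> skip
r=35=100011 popcount=3 -> skip
r=36=100100 popcount=2 -> skip
r=37=100101 popcount=3 -> skip
r=38=100110 popcount=3 -> skip
r=39=100111 popcount=4 -> skip
r=40=101000 popcount=2 -> skip
r=41=101001 popcount=3 -> skip
r=42=101010 popcount=3 -> skip
r=43=101011 popcount=4 -> skip
r=44=101100 popcount=3 -> skip
r=45=101101 popcount=4 -> skip
r=46=101110 popcount=4 -> skip
Kept rows: 32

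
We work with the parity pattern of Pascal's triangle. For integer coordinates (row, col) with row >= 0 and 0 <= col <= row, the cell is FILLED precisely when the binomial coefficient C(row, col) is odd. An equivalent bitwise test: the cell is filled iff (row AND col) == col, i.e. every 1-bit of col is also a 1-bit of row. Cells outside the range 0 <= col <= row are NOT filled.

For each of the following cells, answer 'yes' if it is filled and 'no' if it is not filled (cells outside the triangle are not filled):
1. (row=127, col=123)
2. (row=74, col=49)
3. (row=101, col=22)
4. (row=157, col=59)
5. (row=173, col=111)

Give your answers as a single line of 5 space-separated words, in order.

(127,123): row=0b1111111, col=0b1111011, row AND col = 0b1111011 = 123; 123 == 123 -> filled
(74,49): row=0b1001010, col=0b110001, row AND col = 0b0 = 0; 0 != 49 -> empty
(101,22): row=0b1100101, col=0b10110, row AND col = 0b100 = 4; 4 != 22 -> empty
(157,59): row=0b10011101, col=0b111011, row AND col = 0b11001 = 25; 25 != 59 -> empty
(173,111): row=0b10101101, col=0b1101111, row AND col = 0b101101 = 45; 45 != 111 -> empty

Answer: yes no no no no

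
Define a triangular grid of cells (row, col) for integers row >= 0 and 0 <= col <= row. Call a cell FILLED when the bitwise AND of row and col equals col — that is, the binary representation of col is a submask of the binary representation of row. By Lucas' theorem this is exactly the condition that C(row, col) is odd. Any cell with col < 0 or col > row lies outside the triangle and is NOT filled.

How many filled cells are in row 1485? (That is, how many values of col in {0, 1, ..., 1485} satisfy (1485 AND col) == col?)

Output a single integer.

Answer: 128

Derivation:
1485 in binary = 10111001101
popcount(1485) = number of 1-bits in 10111001101 = 7
A col c satisfies (1485 AND c) == c iff every set bit of c is also set in 1485; each of the 7 set bits of 1485 can independently be on or off in c.
count = 2^7 = 128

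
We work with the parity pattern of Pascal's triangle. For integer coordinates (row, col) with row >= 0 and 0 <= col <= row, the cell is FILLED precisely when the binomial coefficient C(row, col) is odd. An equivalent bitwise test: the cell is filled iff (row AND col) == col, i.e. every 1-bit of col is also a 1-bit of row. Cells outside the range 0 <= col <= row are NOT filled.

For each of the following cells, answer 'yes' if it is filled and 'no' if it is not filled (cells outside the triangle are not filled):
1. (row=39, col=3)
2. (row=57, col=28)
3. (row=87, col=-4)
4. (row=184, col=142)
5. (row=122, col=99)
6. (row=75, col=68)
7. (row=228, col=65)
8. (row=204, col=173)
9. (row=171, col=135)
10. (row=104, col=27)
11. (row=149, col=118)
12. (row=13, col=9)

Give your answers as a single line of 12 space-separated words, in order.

(39,3): row=0b100111, col=0b11, row AND col = 0b11 = 3; 3 == 3 -> filled
(57,28): row=0b111001, col=0b11100, row AND col = 0b11000 = 24; 24 != 28 -> empty
(87,-4): col outside [0, 87] -> not filled
(184,142): row=0b10111000, col=0b10001110, row AND col = 0b10001000 = 136; 136 != 142 -> empty
(122,99): row=0b1111010, col=0b1100011, row AND col = 0b1100010 = 98; 98 != 99 -> empty
(75,68): row=0b1001011, col=0b1000100, row AND col = 0b1000000 = 64; 64 != 68 -> empty
(228,65): row=0b11100100, col=0b1000001, row AND col = 0b1000000 = 64; 64 != 65 -> empty
(204,173): row=0b11001100, col=0b10101101, row AND col = 0b10001100 = 140; 140 != 173 -> empty
(171,135): row=0b10101011, col=0b10000111, row AND col = 0b10000011 = 131; 131 != 135 -> empty
(104,27): row=0b1101000, col=0b11011, row AND col = 0b1000 = 8; 8 != 27 -> empty
(149,118): row=0b10010101, col=0b1110110, row AND col = 0b10100 = 20; 20 != 118 -> empty
(13,9): row=0b1101, col=0b1001, row AND col = 0b1001 = 9; 9 == 9 -> filled

Answer: yes no no no no no no no no no no yes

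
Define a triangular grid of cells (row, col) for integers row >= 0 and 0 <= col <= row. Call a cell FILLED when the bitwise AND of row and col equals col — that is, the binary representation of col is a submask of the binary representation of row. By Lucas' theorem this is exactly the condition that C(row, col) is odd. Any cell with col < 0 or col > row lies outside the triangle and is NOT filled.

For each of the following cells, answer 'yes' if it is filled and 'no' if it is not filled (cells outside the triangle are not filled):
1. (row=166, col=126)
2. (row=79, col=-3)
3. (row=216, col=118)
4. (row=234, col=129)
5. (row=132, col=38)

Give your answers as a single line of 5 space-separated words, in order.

(166,126): row=0b10100110, col=0b1111110, row AND col = 0b100110 = 38; 38 != 126 -> empty
(79,-3): col outside [0, 79] -> not filled
(216,118): row=0b11011000, col=0b1110110, row AND col = 0b1010000 = 80; 80 != 118 -> empty
(234,129): row=0b11101010, col=0b10000001, row AND col = 0b10000000 = 128; 128 != 129 -> empty
(132,38): row=0b10000100, col=0b100110, row AND col = 0b100 = 4; 4 != 38 -> empty

Answer: no no no no no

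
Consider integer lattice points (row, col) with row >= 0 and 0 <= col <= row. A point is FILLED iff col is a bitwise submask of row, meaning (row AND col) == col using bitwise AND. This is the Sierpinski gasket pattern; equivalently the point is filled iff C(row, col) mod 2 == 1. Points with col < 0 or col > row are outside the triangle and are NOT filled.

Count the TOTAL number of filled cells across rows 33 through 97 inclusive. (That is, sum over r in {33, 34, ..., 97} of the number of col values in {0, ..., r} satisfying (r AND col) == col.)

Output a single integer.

r33=100001 pc2: +4 =4
r34=100010 pc2: +4 =8
r35=100011 pc3: +8 =16
r36=100100 pc2: +4 =20
r37=100101 pc3: +8 =28
r38=100110 pc3: +8 =36
r39=100111 pc4: +16 =52
r40=101000 pc2: +4 =56
r41=101001 pc3: +8 =64
r42=101010 pc3: +8 =72
r43=101011 pc4: +16 =88
r44=101100 pc3: +8 =96
r45=101101 pc4: +16 =112
r46=101110 pc4: +16 =128
r47=101111 pc5: +32 =160
r48=110000 pc2: +4 =164
r49=110001 pc3: +8 =172
r50=110010 pc3: +8 =180
r51=110011 pc4: +16 =196
r52=110100 pc3: +8 =204
r53=110101 pc4: +16 =220
r54=110110 pc4: +16 =236
r55=110111 pc5: +32 =268
r56=111000 pc3: +8 =276
r57=111001 pc4: +16 =292
r58=111010 pc4: +16 =308
r59=111011 pc5: +32 =340
r60=111100 pc4: +16 =356
r61=111101 pc5: +32 =388
r62=111110 pc5: +32 =420
r63=111111 pc6: +64 =484
r64=1000000 pc1: +2 =486
r65=1000001 pc2: +4 =490
r66=1000010 pc2: +4 =494
r67=1000011 pc3: +8 =502
r68=1000100 pc2: +4 =506
r69=1000101 pc3: +8 =514
r70=1000110 pc3: +8 =522
r71=1000111 pc4: +16 =538
r72=1001000 pc2: +4 =542
r73=1001001 pc3: +8 =550
r74=1001010 pc3: +8 =558
r75=1001011 pc4: +16 =574
r76=1001100 pc3: +8 =582
r77=1001101 pc4: +16 =598
r78=1001110 pc4: +16 =614
r79=1001111 pc5: +32 =646
r80=1010000 pc2: +4 =650
r81=1010001 pc3: +8 =658
r82=1010010 pc3: +8 =666
r83=1010011 pc4: +16 =682
r84=1010100 pc3: +8 =690
r85=1010101 pc4: +16 =706
r86=1010110 pc4: +16 =722
r87=1010111 pc5: +32 =754
r88=1011000 pc3: +8 =762
r89=1011001 pc4: +16 =778
r90=1011010 pc4: +16 =794
r91=1011011 pc5: +32 =826
r92=1011100 pc4: +16 =842
r93=1011101 pc5: +32 =874
r94=1011110 pc5: +32 =906
r95=1011111 pc6: +64 =970
r96=1100000 pc2: +4 =974
r97=1100001 pc3: +8 =982

Answer: 982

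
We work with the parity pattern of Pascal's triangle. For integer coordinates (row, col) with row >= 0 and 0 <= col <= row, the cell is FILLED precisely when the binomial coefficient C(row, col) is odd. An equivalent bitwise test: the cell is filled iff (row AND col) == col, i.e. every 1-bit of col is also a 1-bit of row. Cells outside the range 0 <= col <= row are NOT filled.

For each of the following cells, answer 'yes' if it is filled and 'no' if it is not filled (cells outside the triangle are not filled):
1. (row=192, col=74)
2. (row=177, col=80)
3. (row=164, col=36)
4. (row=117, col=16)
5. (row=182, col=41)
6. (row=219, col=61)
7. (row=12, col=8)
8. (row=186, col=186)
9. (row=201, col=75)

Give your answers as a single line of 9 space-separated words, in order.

Answer: no no yes yes no no yes yes no

Derivation:
(192,74): row=0b11000000, col=0b1001010, row AND col = 0b1000000 = 64; 64 != 74 -> empty
(177,80): row=0b10110001, col=0b1010000, row AND col = 0b10000 = 16; 16 != 80 -> empty
(164,36): row=0b10100100, col=0b100100, row AND col = 0b100100 = 36; 36 == 36 -> filled
(117,16): row=0b1110101, col=0b10000, row AND col = 0b10000 = 16; 16 == 16 -> filled
(182,41): row=0b10110110, col=0b101001, row AND col = 0b100000 = 32; 32 != 41 -> empty
(219,61): row=0b11011011, col=0b111101, row AND col = 0b11001 = 25; 25 != 61 -> empty
(12,8): row=0b1100, col=0b1000, row AND col = 0b1000 = 8; 8 == 8 -> filled
(186,186): row=0b10111010, col=0b10111010, row AND col = 0b10111010 = 186; 186 == 186 -> filled
(201,75): row=0b11001001, col=0b1001011, row AND col = 0b1001001 = 73; 73 != 75 -> empty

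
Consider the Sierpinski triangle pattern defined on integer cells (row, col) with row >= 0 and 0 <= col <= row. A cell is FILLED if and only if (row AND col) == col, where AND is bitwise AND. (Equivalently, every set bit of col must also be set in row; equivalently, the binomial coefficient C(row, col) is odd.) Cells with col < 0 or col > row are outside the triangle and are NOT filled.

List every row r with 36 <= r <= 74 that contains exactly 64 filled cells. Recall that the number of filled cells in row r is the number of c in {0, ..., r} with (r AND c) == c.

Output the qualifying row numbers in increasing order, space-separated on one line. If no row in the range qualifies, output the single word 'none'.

Answer: 63

Derivation:
Row r has 2^popcount(r) filled cells, so we need popcount(r) = log2(64) = 6.
Scan r = 36..74 and keep those with exactly 6 one-bits:
r=36=100100 popcount=2 -> skip
r=37=100101 popcount=3 -> skip
r=38=100110 popcount=3 -> skip
r=39=100111 popcount=4 -> skip
r=40=101000 popcount=2 -> skip
r=41=101001 popcount=3 -> skip
r=42=101010 popcount=3 -> skip
r=43=101011 popcount=4 -> skip
r=44=101100 popcount=3 -> skip
r=45=101101 popcount=4 -> skip
r=46=101110 popcount=4 -> skip
r=47=101111 popcount=5 -> skip
r=48=110000 popcount=2 -> skip
r=49=110001 popcount=3 -> skip
r=50=110010 popcount=3 -> skip
r=51=110011 popcount=4 -> skip
r=52=110100 popcount=3 -> skip
r=53=110101 popcount=4 -> skip
r=54=110110 popcount=4 -> skip
r=55=110111 popcount=5 -> skip
r=56=111000 popcount=3 -> skip
r=57=111001 popcount=4 -> skip
r=58=111010 popcount=4 -> skip
r=59=111011 popcount=5 -> skip
r=60=111100 popcount=4 -> skip
r=61=111101 popcount=5 -> skip
r=62=111110 popcount=5 -> skip
r=63=111111 popcount=6 -> KEEP
r=64=1000000 popcount=1 -> skip
r=65=1000001 popcount=2 -> skip
r=66=1000010 popcount=2 -> skip
r=67=1000011 popcount=3 -> skip
r=68=1000100 popcount=2 -> skip
r=69=1000101 popcount=3 -> skip
r=70=1000110 popcount=3 -> skip
r=71=1000111 popcount=4 -> skip
r=72=1001000 popcount=2 -> skip
r=73=1001001 popcount=3 -> skip
r=74=1001010 popcount=3 -> skip
Kept rows: 63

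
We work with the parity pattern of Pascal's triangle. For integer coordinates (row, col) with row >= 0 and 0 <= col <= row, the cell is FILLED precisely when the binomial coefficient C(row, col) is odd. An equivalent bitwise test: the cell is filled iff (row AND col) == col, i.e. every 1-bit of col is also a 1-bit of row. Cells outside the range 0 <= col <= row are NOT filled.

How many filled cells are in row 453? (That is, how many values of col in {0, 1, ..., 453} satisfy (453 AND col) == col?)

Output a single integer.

453 in binary = 111000101
popcount(453) = number of 1-bits in 111000101 = 5
A col c satisfies (453 AND c) == c iff every set bit of c is also set in 453; each of the 5 set bits of 453 can independently be on or off in c.
count = 2^5 = 32

Answer: 32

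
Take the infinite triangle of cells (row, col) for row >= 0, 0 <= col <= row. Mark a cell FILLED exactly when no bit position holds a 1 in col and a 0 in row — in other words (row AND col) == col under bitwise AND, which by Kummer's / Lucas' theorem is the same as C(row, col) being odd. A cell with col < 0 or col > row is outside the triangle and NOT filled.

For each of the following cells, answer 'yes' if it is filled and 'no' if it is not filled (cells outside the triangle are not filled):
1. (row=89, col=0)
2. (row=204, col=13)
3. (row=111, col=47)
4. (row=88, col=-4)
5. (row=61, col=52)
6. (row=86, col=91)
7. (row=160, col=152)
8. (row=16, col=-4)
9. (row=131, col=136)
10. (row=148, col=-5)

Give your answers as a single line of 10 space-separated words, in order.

Answer: yes no yes no yes no no no no no

Derivation:
(89,0): row=0b1011001, col=0b0, row AND col = 0b0 = 0; 0 == 0 -> filled
(204,13): row=0b11001100, col=0b1101, row AND col = 0b1100 = 12; 12 != 13 -> empty
(111,47): row=0b1101111, col=0b101111, row AND col = 0b101111 = 47; 47 == 47 -> filled
(88,-4): col outside [0, 88] -> not filled
(61,52): row=0b111101, col=0b110100, row AND col = 0b110100 = 52; 52 == 52 -> filled
(86,91): col outside [0, 86] -> not filled
(160,152): row=0b10100000, col=0b10011000, row AND col = 0b10000000 = 128; 128 != 152 -> empty
(16,-4): col outside [0, 16] -> not filled
(131,136): col outside [0, 131] -> not filled
(148,-5): col outside [0, 148] -> not filled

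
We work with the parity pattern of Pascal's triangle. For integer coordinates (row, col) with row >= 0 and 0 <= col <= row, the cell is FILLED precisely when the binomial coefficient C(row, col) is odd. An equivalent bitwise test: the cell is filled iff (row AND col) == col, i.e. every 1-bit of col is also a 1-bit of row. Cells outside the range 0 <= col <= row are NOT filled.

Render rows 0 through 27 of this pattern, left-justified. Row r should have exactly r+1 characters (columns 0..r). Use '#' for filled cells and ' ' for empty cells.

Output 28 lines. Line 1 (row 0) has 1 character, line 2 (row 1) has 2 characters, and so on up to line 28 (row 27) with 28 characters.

Answer: #
##
# #
####
#   #
##  ##
# # # #
########
#       #
##      ##
# #     # #
####    ####
#   #   #   #
##  ##  ##  ##
# # # # # # # #
################
#               #
##              ##
# #             # #
####            ####
#   #           #   #
##  ##          ##  ##
# # # #         # # # #
########        ########
#       #       #       #
##      ##      ##      ##
# #     # #     # #     # #
####    ####    ####    ####

Derivation:
r0=0: #
r1=1: ##
r2=10: # #
r3=11: ####
r4=100: #   #
r5=101: ##  ##
r6=110: # # # #
r7=111: ########
r8=1000: #       #
r9=1001: ##      ##
r10=1010: # #     # #
r11=1011: ####    ####
r12=1100: #   #   #   #
r13=1101: ##  ##  ##  ##
r14=1110: # # # # # # # #
r15=1111: ################
r16=10000: #               #
r17=10001: ##              ##
r18=10010: # #             # #
r19=10011: ####            ####
r20=10100: #   #           #   #
r21=10101: ##  ##          ##  ##
r22=10110: # # # #         # # # #
r23=10111: ########        ########
r24=11000: #       #       #       #
r25=11001: ##      ##      ##      ##
r26=11010: # #     # #     # #     # #
r27=11011: ####    ####    ####    ####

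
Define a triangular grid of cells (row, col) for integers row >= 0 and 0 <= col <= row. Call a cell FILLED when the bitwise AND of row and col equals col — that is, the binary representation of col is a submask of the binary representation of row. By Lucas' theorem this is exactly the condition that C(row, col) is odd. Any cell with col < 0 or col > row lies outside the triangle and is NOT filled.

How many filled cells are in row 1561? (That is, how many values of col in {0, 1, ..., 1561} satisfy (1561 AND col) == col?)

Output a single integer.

Answer: 32

Derivation:
1561 in binary = 11000011001
popcount(1561) = number of 1-bits in 11000011001 = 5
A col c satisfies (1561 AND c) == c iff every set bit of c is also set in 1561; each of the 5 set bits of 1561 can independently be on or off in c.
count = 2^5 = 32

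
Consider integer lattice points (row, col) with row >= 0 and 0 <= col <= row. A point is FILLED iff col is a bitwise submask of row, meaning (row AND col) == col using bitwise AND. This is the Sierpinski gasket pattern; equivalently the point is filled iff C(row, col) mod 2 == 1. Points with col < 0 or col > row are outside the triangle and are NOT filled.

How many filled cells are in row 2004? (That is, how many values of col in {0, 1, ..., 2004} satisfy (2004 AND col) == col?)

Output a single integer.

Answer: 128

Derivation:
2004 in binary = 11111010100
popcount(2004) = number of 1-bits in 11111010100 = 7
A col c satisfies (2004 AND c) == c iff every set bit of c is also set in 2004; each of the 7 set bits of 2004 can independently be on or off in c.
count = 2^7 = 128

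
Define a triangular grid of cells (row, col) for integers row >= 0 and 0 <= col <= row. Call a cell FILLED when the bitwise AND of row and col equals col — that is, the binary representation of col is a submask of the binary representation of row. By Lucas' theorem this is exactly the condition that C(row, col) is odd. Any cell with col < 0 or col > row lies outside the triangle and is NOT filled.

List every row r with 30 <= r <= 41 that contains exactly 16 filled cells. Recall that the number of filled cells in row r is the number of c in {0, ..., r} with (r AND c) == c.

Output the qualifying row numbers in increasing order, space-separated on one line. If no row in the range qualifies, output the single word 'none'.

Answer: 30 39

Derivation:
Row r has 2^popcount(r) filled cells, so we need popcount(r) = log2(16) = 4.
Scan r = 30..41 and keep those with exactly 4 one-bits:
r=30=11110 popcount=4 -> KEEP
r=31=11111 popcount=5 -> skip
r=32=100000 popcount=1 -> skip
r=33=100001 popcount=2 -> skip
r=34=100010 popcount=2 -> skip
r=35=100011 popcount=3 -> skip
r=36=100100 popcount=2 -> skip
r=37=100101 popcount=3 -> skip
r=38=100110 popcount=3 -> skip
r=39=100111 popcount=4 -> KEEP
r=40=101000 popcount=2 -> skip
r=41=101001 popcount=3 -> skip
Kept rows: 30 39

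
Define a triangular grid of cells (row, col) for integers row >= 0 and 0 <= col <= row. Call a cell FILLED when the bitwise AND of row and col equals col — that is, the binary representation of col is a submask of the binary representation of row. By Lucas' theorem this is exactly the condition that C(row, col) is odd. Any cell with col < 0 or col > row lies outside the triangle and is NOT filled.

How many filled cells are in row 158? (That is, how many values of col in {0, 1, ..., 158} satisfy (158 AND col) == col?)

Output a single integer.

Answer: 32

Derivation:
158 in binary = 10011110
popcount(158) = number of 1-bits in 10011110 = 5
A col c satisfies (158 AND c) == c iff every set bit of c is also set in 158; each of the 5 set bits of 158 can independently be on or off in c.
count = 2^5 = 32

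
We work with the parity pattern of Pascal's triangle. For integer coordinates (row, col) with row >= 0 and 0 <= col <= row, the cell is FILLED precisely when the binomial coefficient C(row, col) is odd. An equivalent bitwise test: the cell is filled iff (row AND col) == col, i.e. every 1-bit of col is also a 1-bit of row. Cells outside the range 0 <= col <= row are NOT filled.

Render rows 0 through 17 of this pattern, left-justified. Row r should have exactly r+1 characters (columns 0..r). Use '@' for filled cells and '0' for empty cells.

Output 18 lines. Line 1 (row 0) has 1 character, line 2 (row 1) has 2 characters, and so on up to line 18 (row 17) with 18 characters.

Answer: @
@@
@0@
@@@@
@000@
@@00@@
@0@0@0@
@@@@@@@@
@0000000@
@@000000@@
@0@00000@0@
@@@@0000@@@@
@000@000@000@
@@00@@00@@00@@
@0@0@0@0@0@0@0@
@@@@@@@@@@@@@@@@
@000000000000000@
@@00000000000000@@

Derivation:
r0=0: @
r1=1: @@
r2=10: @0@
r3=11: @@@@
r4=100: @000@
r5=101: @@00@@
r6=110: @0@0@0@
r7=111: @@@@@@@@
r8=1000: @0000000@
r9=1001: @@000000@@
r10=1010: @0@00000@0@
r11=1011: @@@@0000@@@@
r12=1100: @000@000@000@
r13=1101: @@00@@00@@00@@
r14=1110: @0@0@0@0@0@0@0@
r15=1111: @@@@@@@@@@@@@@@@
r16=10000: @000000000000000@
r17=10001: @@00000000000000@@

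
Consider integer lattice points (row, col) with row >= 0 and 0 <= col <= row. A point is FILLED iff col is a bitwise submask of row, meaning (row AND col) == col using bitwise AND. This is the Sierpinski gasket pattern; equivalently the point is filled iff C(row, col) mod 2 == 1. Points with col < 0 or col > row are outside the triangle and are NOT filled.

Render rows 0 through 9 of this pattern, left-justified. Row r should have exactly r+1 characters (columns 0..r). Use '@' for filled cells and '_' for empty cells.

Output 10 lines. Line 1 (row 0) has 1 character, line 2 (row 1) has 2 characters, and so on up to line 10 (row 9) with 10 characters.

r0=0: @
r1=1: @@
r2=10: @_@
r3=11: @@@@
r4=100: @___@
r5=101: @@__@@
r6=110: @_@_@_@
r7=111: @@@@@@@@
r8=1000: @_______@
r9=1001: @@______@@

Answer: @
@@
@_@
@@@@
@___@
@@__@@
@_@_@_@
@@@@@@@@
@_______@
@@______@@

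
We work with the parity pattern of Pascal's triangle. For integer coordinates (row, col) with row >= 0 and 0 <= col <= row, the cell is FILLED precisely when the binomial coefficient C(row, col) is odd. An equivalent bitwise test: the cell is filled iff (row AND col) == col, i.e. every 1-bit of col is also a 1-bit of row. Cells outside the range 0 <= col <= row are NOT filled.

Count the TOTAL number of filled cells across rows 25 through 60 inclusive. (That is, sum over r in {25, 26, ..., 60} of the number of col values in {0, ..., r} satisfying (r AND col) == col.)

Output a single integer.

r25=11001 pc3: +8 =8
r26=11010 pc3: +8 =16
r27=11011 pc4: +16 =32
r28=11100 pc3: +8 =40
r29=11101 pc4: +16 =56
r30=11110 pc4: +16 =72
r31=11111 pc5: +32 =104
r32=100000 pc1: +2 =106
r33=100001 pc2: +4 =110
r34=100010 pc2: +4 =114
r35=100011 pc3: +8 =122
r36=100100 pc2: +4 =126
r37=100101 pc3: +8 =134
r38=100110 pc3: +8 =142
r39=100111 pc4: +16 =158
r40=101000 pc2: +4 =162
r41=101001 pc3: +8 =170
r42=101010 pc3: +8 =178
r43=101011 pc4: +16 =194
r44=101100 pc3: +8 =202
r45=101101 pc4: +16 =218
r46=101110 pc4: +16 =234
r47=101111 pc5: +32 =266
r48=110000 pc2: +4 =270
r49=110001 pc3: +8 =278
r50=110010 pc3: +8 =286
r51=110011 pc4: +16 =302
r52=110100 pc3: +8 =310
r53=110101 pc4: +16 =326
r54=110110 pc4: +16 =342
r55=110111 pc5: +32 =374
r56=111000 pc3: +8 =382
r57=111001 pc4: +16 =398
r58=111010 pc4: +16 =414
r59=111011 pc5: +32 =446
r60=111100 pc4: +16 =462

Answer: 462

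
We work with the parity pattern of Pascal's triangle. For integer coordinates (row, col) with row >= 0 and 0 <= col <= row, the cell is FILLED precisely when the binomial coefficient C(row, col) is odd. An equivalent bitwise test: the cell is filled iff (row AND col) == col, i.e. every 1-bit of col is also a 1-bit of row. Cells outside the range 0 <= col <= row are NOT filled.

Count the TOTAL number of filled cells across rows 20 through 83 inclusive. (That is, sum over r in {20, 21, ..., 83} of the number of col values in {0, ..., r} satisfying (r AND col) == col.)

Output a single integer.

r20=10100 pc2: +4 =4
r21=10101 pc3: +8 =12
r22=10110 pc3: +8 =20
r23=10111 pc4: +16 =36
r24=11000 pc2: +4 =40
r25=11001 pc3: +8 =48
r26=11010 pc3: +8 =56
r27=11011 pc4: +16 =72
r28=11100 pc3: +8 =80
r29=11101 pc4: +16 =96
r30=11110 pc4: +16 =112
r31=11111 pc5: +32 =144
r32=100000 pc1: +2 =146
r33=100001 pc2: +4 =150
r34=100010 pc2: +4 =154
r35=100011 pc3: +8 =162
r36=100100 pc2: +4 =166
r37=100101 pc3: +8 =174
r38=100110 pc3: +8 =182
r39=100111 pc4: +16 =198
r40=101000 pc2: +4 =202
r41=101001 pc3: +8 =210
r42=101010 pc3: +8 =218
r43=101011 pc4: +16 =234
r44=101100 pc3: +8 =242
r45=101101 pc4: +16 =258
r46=101110 pc4: +16 =274
r47=101111 pc5: +32 =306
r48=110000 pc2: +4 =310
r49=110001 pc3: +8 =318
r50=110010 pc3: +8 =326
r51=110011 pc4: +16 =342
r52=110100 pc3: +8 =350
r53=110101 pc4: +16 =366
r54=110110 pc4: +16 =382
r55=110111 pc5: +32 =414
r56=111000 pc3: +8 =422
r57=111001 pc4: +16 =438
r58=111010 pc4: +16 =454
r59=111011 pc5: +32 =486
r60=111100 pc4: +16 =502
r61=111101 pc5: +32 =534
r62=111110 pc5: +32 =566
r63=111111 pc6: +64 =630
r64=1000000 pc1: +2 =632
r65=1000001 pc2: +4 =636
r66=1000010 pc2: +4 =640
r67=1000011 pc3: +8 =648
r68=1000100 pc2: +4 =652
r69=1000101 pc3: +8 =660
r70=1000110 pc3: +8 =668
r71=1000111 pc4: +16 =684
r72=1001000 pc2: +4 =688
r73=1001001 pc3: +8 =696
r74=1001010 pc3: +8 =704
r75=1001011 pc4: +16 =720
r76=1001100 pc3: +8 =728
r77=1001101 pc4: +16 =744
r78=1001110 pc4: +16 =760
r79=1001111 pc5: +32 =792
r80=1010000 pc2: +4 =796
r81=1010001 pc3: +8 =804
r82=1010010 pc3: +8 =812
r83=1010011 pc4: +16 =828

Answer: 828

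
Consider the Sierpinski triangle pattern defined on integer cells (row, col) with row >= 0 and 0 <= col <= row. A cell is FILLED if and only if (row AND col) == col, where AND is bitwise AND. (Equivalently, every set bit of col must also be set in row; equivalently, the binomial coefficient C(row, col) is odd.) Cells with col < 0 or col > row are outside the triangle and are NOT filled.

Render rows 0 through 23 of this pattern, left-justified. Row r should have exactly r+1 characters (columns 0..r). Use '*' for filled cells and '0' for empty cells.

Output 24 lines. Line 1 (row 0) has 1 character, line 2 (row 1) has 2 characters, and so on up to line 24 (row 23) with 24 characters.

Answer: *
**
*0*
****
*000*
**00**
*0*0*0*
********
*0000000*
**000000**
*0*00000*0*
****0000****
*000*000*000*
**00**00**00**
*0*0*0*0*0*0*0*
****************
*000000000000000*
**00000000000000**
*0*0000000000000*0*
****000000000000****
*000*00000000000*000*
**00**0000000000**00**
*0*0*0*000000000*0*0*0*
********00000000********

Derivation:
r0=0: *
r1=1: **
r2=10: *0*
r3=11: ****
r4=100: *000*
r5=101: **00**
r6=110: *0*0*0*
r7=111: ********
r8=1000: *0000000*
r9=1001: **000000**
r10=1010: *0*00000*0*
r11=1011: ****0000****
r12=1100: *000*000*000*
r13=1101: **00**00**00**
r14=1110: *0*0*0*0*0*0*0*
r15=1111: ****************
r16=10000: *000000000000000*
r17=10001: **00000000000000**
r18=10010: *0*0000000000000*0*
r19=10011: ****000000000000****
r20=10100: *000*00000000000*000*
r21=10101: **00**0000000000**00**
r22=10110: *0*0*0*000000000*0*0*0*
r23=10111: ********00000000********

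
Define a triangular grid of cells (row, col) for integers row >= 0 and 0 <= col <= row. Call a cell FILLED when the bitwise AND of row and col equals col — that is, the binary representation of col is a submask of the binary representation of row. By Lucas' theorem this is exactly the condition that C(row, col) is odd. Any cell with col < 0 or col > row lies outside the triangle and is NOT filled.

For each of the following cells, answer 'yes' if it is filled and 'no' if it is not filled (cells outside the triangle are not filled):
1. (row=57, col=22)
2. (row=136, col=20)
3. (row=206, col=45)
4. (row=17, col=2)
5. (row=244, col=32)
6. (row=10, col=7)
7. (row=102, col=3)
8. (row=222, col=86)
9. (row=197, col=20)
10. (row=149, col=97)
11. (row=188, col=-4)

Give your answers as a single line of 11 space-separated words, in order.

Answer: no no no no yes no no yes no no no

Derivation:
(57,22): row=0b111001, col=0b10110, row AND col = 0b10000 = 16; 16 != 22 -> empty
(136,20): row=0b10001000, col=0b10100, row AND col = 0b0 = 0; 0 != 20 -> empty
(206,45): row=0b11001110, col=0b101101, row AND col = 0b1100 = 12; 12 != 45 -> empty
(17,2): row=0b10001, col=0b10, row AND col = 0b0 = 0; 0 != 2 -> empty
(244,32): row=0b11110100, col=0b100000, row AND col = 0b100000 = 32; 32 == 32 -> filled
(10,7): row=0b1010, col=0b111, row AND col = 0b10 = 2; 2 != 7 -> empty
(102,3): row=0b1100110, col=0b11, row AND col = 0b10 = 2; 2 != 3 -> empty
(222,86): row=0b11011110, col=0b1010110, row AND col = 0b1010110 = 86; 86 == 86 -> filled
(197,20): row=0b11000101, col=0b10100, row AND col = 0b100 = 4; 4 != 20 -> empty
(149,97): row=0b10010101, col=0b1100001, row AND col = 0b1 = 1; 1 != 97 -> empty
(188,-4): col outside [0, 188] -> not filled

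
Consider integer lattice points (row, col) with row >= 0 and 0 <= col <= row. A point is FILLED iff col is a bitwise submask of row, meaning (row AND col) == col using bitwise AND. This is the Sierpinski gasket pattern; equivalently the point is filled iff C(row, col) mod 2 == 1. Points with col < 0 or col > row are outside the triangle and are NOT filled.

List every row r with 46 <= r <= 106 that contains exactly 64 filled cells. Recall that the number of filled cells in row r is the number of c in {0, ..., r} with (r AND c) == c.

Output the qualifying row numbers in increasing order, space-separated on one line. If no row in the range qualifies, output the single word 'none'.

Answer: 63 95

Derivation:
Row r has 2^popcount(r) filled cells, so we need popcount(r) = log2(64) = 6.
Scan r = 46..106 and keep those with exactly 6 one-bits:
r=46=101110 popcount=4 -> skip
r=47=101111 popcount=5 -> skip
r=48=110000 popcount=2 -> skip
r=49=110001 popcount=3 -> skip
r=50=110010 popcount=3 -> skip
r=51=110011 popcount=4 -> skip
r=52=110100 popcount=3 -> skip
r=53=110101 popcount=4 -> skip
r=54=110110 popcount=4 -> skip
r=55=110111 popcount=5 -> skip
r=56=111000 popcount=3 -> skip
r=57=111001 popcount=4 -> skip
r=58=111010 popcount=4 -> skip
r=59=111011 popcount=5 -> skip
r=60=111100 popcount=4 -> skip
r=61=111101 popcount=5 -> skip
r=62=111110 popcount=5 -> skip
r=63=111111 popcount=6 -> KEEP
r=64=1000000 popcount=1 -> skip
r=65=1000001 popcount=2 -> skip
r=66=1000010 popcount=2 -> skip
r=67=1000011 popcount=3 -> skip
r=68=1000100 popcount=2 -> skip
r=69=1000101 popcount=3 -> skip
r=70=1000110 popcount=3 -> skip
r=71=1000111 popcount=4 -> skip
r=72=1001000 popcount=2 -> skip
r=73=1001001 popcount=3 -> skip
r=74=1001010 popcount=3 -> skip
r=75=1001011 popcount=4 -> skip
r=76=1001100 popcount=3 -> skip
r=77=1001101 popcount=4 -> skip
r=78=1001110 popcount=4 -> skip
r=79=1001111 popcount=5 -> skip
r=80=1010000 popcount=2 -> skip
r=81=1010001 popcount=3 -> skip
r=82=1010010 popcount=3 -> skip
r=83=1010011 popcount=4 -> skip
r=84=1010100 popcount=3 -> skip
r=85=1010101 popcount=4 -> skip
r=86=1010110 popcount=4 -> skip
r=87=1010111 popcount=5 -> skip
r=88=1011000 popcount=3 -> skip
r=89=1011001 popcount=4 -> skip
r=90=1011010 popcount=4 -> skip
r=91=1011011 popcount=5 -> skip
r=92=1011100 popcount=4 -> skip
r=93=1011101 popcount=5 -> skip
r=94=1011110 popcount=5 -> skip
r=95=1011111 popcount=6 -> KEEP
r=96=1100000 popcount=2 -> skip
r=97=1100001 popcount=3 -> skip
r=98=1100010 popcount=3 -> skip
r=99=1100011 popcount=4 -> skip
r=100=1100100 popcount=3 -> skip
r=101=1100101 popcount=4 -> skip
r=102=1100110 popcount=4 -> skip
r=103=1100111 popcount=5 -> skip
r=104=1101000 popcount=3 -> skip
r=105=1101001 popcount=4 -> skip
r=106=1101010 popcount=4 -> skip
Kept rows: 63 95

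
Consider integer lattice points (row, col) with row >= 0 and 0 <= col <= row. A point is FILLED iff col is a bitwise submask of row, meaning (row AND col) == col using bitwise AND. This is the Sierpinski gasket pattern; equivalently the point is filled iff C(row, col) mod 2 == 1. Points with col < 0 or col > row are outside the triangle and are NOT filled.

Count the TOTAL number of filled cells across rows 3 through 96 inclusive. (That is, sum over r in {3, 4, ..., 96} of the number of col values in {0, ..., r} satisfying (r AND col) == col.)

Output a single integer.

Answer: 1214

Derivation:
r3=11 pc2: +4 =4
r4=100 pc1: +2 =6
r5=101 pc2: +4 =10
r6=110 pc2: +4 =14
r7=111 pc3: +8 =22
r8=1000 pc1: +2 =24
r9=1001 pc2: +4 =28
r10=1010 pc2: +4 =32
r11=1011 pc3: +8 =40
r12=1100 pc2: +4 =44
r13=1101 pc3: +8 =52
r14=1110 pc3: +8 =60
r15=1111 pc4: +16 =76
r16=10000 pc1: +2 =78
r17=10001 pc2: +4 =82
r18=10010 pc2: +4 =86
r19=10011 pc3: +8 =94
r20=10100 pc2: +4 =98
r21=10101 pc3: +8 =106
r22=10110 pc3: +8 =114
r23=10111 pc4: +16 =130
r24=11000 pc2: +4 =134
r25=11001 pc3: +8 =142
r26=11010 pc3: +8 =150
r27=11011 pc4: +16 =166
r28=11100 pc3: +8 =174
r29=11101 pc4: +16 =190
r30=11110 pc4: +16 =206
r31=11111 pc5: +32 =238
r32=100000 pc1: +2 =240
r33=100001 pc2: +4 =244
r34=100010 pc2: +4 =248
r35=100011 pc3: +8 =256
r36=100100 pc2: +4 =260
r37=100101 pc3: +8 =268
r38=100110 pc3: +8 =276
r39=100111 pc4: +16 =292
r40=101000 pc2: +4 =296
r41=101001 pc3: +8 =304
r42=101010 pc3: +8 =312
r43=101011 pc4: +16 =328
r44=101100 pc3: +8 =336
r45=101101 pc4: +16 =352
r46=101110 pc4: +16 =368
r47=101111 pc5: +32 =400
r48=110000 pc2: +4 =404
r49=110001 pc3: +8 =412
r50=110010 pc3: +8 =420
r51=110011 pc4: +16 =436
r52=110100 pc3: +8 =444
r53=110101 pc4: +16 =460
r54=110110 pc4: +16 =476
r55=110111 pc5: +32 =508
r56=111000 pc3: +8 =516
r57=111001 pc4: +16 =532
r58=111010 pc4: +16 =548
r59=111011 pc5: +32 =580
r60=111100 pc4: +16 =596
r61=111101 pc5: +32 =628
r62=111110 pc5: +32 =660
r63=111111 pc6: +64 =724
r64=1000000 pc1: +2 =726
r65=1000001 pc2: +4 =730
r66=1000010 pc2: +4 =734
r67=1000011 pc3: +8 =742
r68=1000100 pc2: +4 =746
r69=1000101 pc3: +8 =754
r70=1000110 pc3: +8 =762
r71=1000111 pc4: +16 =778
r72=1001000 pc2: +4 =782
r73=1001001 pc3: +8 =790
r74=1001010 pc3: +8 =798
r75=1001011 pc4: +16 =814
r76=1001100 pc3: +8 =822
r77=1001101 pc4: +16 =838
r78=1001110 pc4: +16 =854
r79=1001111 pc5: +32 =886
r80=1010000 pc2: +4 =890
r81=1010001 pc3: +8 =898
r82=1010010 pc3: +8 =906
r83=1010011 pc4: +16 =922
r84=1010100 pc3: +8 =930
r85=1010101 pc4: +16 =946
r86=1010110 pc4: +16 =962
r87=1010111 pc5: +32 =994
r88=1011000 pc3: +8 =1002
r89=1011001 pc4: +16 =1018
r90=1011010 pc4: +16 =1034
r91=1011011 pc5: +32 =1066
r92=1011100 pc4: +16 =1082
r93=1011101 pc5: +32 =1114
r94=1011110 pc5: +32 =1146
r95=1011111 pc6: +64 =1210
r96=1100000 pc2: +4 =1214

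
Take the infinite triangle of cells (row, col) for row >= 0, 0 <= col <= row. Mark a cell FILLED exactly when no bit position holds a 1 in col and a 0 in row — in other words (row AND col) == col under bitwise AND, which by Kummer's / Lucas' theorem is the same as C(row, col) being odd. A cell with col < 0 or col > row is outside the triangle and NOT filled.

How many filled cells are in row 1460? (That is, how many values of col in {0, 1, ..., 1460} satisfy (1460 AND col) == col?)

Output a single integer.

1460 in binary = 10110110100
popcount(1460) = number of 1-bits in 10110110100 = 6
A col c satisfies (1460 AND c) == c iff every set bit of c is also set in 1460; each of the 6 set bits of 1460 can independently be on or off in c.
count = 2^6 = 64

Answer: 64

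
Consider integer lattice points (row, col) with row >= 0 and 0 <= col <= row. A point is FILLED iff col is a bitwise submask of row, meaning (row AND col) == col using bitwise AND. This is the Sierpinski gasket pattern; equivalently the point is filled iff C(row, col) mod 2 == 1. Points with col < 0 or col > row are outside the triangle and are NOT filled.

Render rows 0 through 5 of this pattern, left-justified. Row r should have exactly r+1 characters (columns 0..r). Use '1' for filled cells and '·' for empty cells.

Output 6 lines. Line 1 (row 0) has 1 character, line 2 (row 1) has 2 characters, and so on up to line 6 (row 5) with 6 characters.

Answer: 1
11
1·1
1111
1···1
11··11

Derivation:
r0=0: 1
r1=1: 11
r2=10: 1·1
r3=11: 1111
r4=100: 1···1
r5=101: 11··11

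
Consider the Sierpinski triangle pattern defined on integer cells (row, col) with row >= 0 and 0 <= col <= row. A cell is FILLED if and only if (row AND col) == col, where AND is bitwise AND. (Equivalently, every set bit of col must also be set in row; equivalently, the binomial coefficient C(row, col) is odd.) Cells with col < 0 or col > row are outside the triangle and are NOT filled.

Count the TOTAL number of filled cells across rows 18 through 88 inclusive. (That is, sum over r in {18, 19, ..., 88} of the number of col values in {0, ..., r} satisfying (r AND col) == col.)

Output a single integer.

r18=10010 pc2: +4 =4
r19=10011 pc3: +8 =12
r20=10100 pc2: +4 =16
r21=10101 pc3: +8 =24
r22=10110 pc3: +8 =32
r23=10111 pc4: +16 =48
r24=11000 pc2: +4 =52
r25=11001 pc3: +8 =60
r26=11010 pc3: +8 =68
r27=11011 pc4: +16 =84
r28=11100 pc3: +8 =92
r29=11101 pc4: +16 =108
r30=11110 pc4: +16 =124
r31=11111 pc5: +32 =156
r32=100000 pc1: +2 =158
r33=100001 pc2: +4 =162
r34=100010 pc2: +4 =166
r35=100011 pc3: +8 =174
r36=100100 pc2: +4 =178
r37=100101 pc3: +8 =186
r38=100110 pc3: +8 =194
r39=100111 pc4: +16 =210
r40=101000 pc2: +4 =214
r41=101001 pc3: +8 =222
r42=101010 pc3: +8 =230
r43=101011 pc4: +16 =246
r44=101100 pc3: +8 =254
r45=101101 pc4: +16 =270
r46=101110 pc4: +16 =286
r47=101111 pc5: +32 =318
r48=110000 pc2: +4 =322
r49=110001 pc3: +8 =330
r50=110010 pc3: +8 =338
r51=110011 pc4: +16 =354
r52=110100 pc3: +8 =362
r53=110101 pc4: +16 =378
r54=110110 pc4: +16 =394
r55=110111 pc5: +32 =426
r56=111000 pc3: +8 =434
r57=111001 pc4: +16 =450
r58=111010 pc4: +16 =466
r59=111011 pc5: +32 =498
r60=111100 pc4: +16 =514
r61=111101 pc5: +32 =546
r62=111110 pc5: +32 =578
r63=111111 pc6: +64 =642
r64=1000000 pc1: +2 =644
r65=1000001 pc2: +4 =648
r66=1000010 pc2: +4 =652
r67=1000011 pc3: +8 =660
r68=1000100 pc2: +4 =664
r69=1000101 pc3: +8 =672
r70=1000110 pc3: +8 =680
r71=1000111 pc4: +16 =696
r72=1001000 pc2: +4 =700
r73=1001001 pc3: +8 =708
r74=1001010 pc3: +8 =716
r75=1001011 pc4: +16 =732
r76=1001100 pc3: +8 =740
r77=1001101 pc4: +16 =756
r78=1001110 pc4: +16 =772
r79=1001111 pc5: +32 =804
r80=1010000 pc2: +4 =808
r81=1010001 pc3: +8 =816
r82=1010010 pc3: +8 =824
r83=1010011 pc4: +16 =840
r84=1010100 pc3: +8 =848
r85=1010101 pc4: +16 =864
r86=1010110 pc4: +16 =880
r87=1010111 pc5: +32 =912
r88=1011000 pc3: +8 =920

Answer: 920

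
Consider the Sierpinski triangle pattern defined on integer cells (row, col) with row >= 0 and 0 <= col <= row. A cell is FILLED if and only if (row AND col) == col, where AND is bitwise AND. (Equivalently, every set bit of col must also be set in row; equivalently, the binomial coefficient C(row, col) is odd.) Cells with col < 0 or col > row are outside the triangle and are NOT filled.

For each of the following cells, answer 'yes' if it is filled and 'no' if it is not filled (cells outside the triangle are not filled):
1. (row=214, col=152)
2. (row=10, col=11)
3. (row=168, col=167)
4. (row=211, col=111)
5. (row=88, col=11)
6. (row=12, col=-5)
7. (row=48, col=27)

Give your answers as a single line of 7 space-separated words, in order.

(214,152): row=0b11010110, col=0b10011000, row AND col = 0b10010000 = 144; 144 != 152 -> empty
(10,11): col outside [0, 10] -> not filled
(168,167): row=0b10101000, col=0b10100111, row AND col = 0b10100000 = 160; 160 != 167 -> empty
(211,111): row=0b11010011, col=0b1101111, row AND col = 0b1000011 = 67; 67 != 111 -> empty
(88,11): row=0b1011000, col=0b1011, row AND col = 0b1000 = 8; 8 != 11 -> empty
(12,-5): col outside [0, 12] -> not filled
(48,27): row=0b110000, col=0b11011, row AND col = 0b10000 = 16; 16 != 27 -> empty

Answer: no no no no no no no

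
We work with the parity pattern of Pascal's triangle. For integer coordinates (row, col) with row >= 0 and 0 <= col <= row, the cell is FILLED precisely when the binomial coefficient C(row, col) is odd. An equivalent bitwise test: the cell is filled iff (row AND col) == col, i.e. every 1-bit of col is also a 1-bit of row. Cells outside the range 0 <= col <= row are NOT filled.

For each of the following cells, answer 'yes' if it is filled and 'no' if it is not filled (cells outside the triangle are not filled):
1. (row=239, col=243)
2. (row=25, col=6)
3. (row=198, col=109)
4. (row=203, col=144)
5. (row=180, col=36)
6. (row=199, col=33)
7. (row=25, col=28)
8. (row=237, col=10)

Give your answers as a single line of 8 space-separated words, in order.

(239,243): col outside [0, 239] -> not filled
(25,6): row=0b11001, col=0b110, row AND col = 0b0 = 0; 0 != 6 -> empty
(198,109): row=0b11000110, col=0b1101101, row AND col = 0b1000100 = 68; 68 != 109 -> empty
(203,144): row=0b11001011, col=0b10010000, row AND col = 0b10000000 = 128; 128 != 144 -> empty
(180,36): row=0b10110100, col=0b100100, row AND col = 0b100100 = 36; 36 == 36 -> filled
(199,33): row=0b11000111, col=0b100001, row AND col = 0b1 = 1; 1 != 33 -> empty
(25,28): col outside [0, 25] -> not filled
(237,10): row=0b11101101, col=0b1010, row AND col = 0b1000 = 8; 8 != 10 -> empty

Answer: no no no no yes no no no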